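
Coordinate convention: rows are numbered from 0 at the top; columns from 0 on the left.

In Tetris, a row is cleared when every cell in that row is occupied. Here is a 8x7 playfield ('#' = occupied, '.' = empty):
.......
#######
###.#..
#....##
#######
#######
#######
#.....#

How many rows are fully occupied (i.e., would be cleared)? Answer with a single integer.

Check each row:
  row 0: 7 empty cells -> not full
  row 1: 0 empty cells -> FULL (clear)
  row 2: 3 empty cells -> not full
  row 3: 4 empty cells -> not full
  row 4: 0 empty cells -> FULL (clear)
  row 5: 0 empty cells -> FULL (clear)
  row 6: 0 empty cells -> FULL (clear)
  row 7: 5 empty cells -> not full
Total rows cleared: 4

Answer: 4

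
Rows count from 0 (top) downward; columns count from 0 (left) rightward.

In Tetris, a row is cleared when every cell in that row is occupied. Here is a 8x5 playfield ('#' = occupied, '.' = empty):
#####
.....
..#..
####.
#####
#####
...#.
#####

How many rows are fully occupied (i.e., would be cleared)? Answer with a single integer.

Answer: 4

Derivation:
Check each row:
  row 0: 0 empty cells -> FULL (clear)
  row 1: 5 empty cells -> not full
  row 2: 4 empty cells -> not full
  row 3: 1 empty cell -> not full
  row 4: 0 empty cells -> FULL (clear)
  row 5: 0 empty cells -> FULL (clear)
  row 6: 4 empty cells -> not full
  row 7: 0 empty cells -> FULL (clear)
Total rows cleared: 4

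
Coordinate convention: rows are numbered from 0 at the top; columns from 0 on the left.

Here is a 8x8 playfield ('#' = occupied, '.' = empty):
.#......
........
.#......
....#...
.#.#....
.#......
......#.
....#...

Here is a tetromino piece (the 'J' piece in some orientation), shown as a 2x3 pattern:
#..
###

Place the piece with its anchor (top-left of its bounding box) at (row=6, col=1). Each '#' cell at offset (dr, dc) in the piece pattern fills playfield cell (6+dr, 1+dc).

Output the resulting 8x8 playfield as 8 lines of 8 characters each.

Answer: .#......
........
.#......
....#...
.#.#....
.#......
.#....#.
.####...

Derivation:
Fill (6+0,1+0) = (6,1)
Fill (6+1,1+0) = (7,1)
Fill (6+1,1+1) = (7,2)
Fill (6+1,1+2) = (7,3)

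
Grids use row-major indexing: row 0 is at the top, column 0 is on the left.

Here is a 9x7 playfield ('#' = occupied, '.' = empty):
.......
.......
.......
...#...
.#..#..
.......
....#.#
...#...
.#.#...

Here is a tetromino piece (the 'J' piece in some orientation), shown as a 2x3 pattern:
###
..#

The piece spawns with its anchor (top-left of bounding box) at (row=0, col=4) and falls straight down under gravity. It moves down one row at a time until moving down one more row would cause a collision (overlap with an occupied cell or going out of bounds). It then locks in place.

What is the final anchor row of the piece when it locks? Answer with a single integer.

Answer: 3

Derivation:
Spawn at (row=0, col=4). Try each row:
  row 0: fits
  row 1: fits
  row 2: fits
  row 3: fits
  row 4: blocked -> lock at row 3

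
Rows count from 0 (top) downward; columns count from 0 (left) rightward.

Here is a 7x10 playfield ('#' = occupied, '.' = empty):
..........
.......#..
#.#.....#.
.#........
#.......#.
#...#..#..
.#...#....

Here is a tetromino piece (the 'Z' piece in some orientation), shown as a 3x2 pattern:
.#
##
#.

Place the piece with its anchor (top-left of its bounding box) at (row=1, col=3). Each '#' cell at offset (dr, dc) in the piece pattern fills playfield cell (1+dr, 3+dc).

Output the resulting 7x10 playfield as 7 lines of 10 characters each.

Answer: ..........
....#..#..
#.###...#.
.#.#......
#.......#.
#...#..#..
.#...#....

Derivation:
Fill (1+0,3+1) = (1,4)
Fill (1+1,3+0) = (2,3)
Fill (1+1,3+1) = (2,4)
Fill (1+2,3+0) = (3,3)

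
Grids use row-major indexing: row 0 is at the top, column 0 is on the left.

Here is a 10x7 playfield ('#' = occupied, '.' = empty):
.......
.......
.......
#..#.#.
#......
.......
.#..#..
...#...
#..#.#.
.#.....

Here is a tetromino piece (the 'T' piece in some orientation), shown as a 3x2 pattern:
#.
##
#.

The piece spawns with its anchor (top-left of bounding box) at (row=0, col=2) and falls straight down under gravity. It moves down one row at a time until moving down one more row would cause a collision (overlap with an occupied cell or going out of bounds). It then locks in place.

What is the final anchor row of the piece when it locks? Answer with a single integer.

Spawn at (row=0, col=2). Try each row:
  row 0: fits
  row 1: fits
  row 2: blocked -> lock at row 1

Answer: 1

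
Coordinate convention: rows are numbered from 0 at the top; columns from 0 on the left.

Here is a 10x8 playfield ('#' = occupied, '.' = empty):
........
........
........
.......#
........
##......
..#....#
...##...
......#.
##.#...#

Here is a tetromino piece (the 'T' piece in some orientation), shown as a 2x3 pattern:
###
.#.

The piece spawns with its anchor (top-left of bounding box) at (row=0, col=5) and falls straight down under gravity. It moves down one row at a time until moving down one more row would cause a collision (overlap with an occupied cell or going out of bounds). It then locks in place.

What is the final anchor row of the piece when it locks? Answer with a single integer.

Answer: 2

Derivation:
Spawn at (row=0, col=5). Try each row:
  row 0: fits
  row 1: fits
  row 2: fits
  row 3: blocked -> lock at row 2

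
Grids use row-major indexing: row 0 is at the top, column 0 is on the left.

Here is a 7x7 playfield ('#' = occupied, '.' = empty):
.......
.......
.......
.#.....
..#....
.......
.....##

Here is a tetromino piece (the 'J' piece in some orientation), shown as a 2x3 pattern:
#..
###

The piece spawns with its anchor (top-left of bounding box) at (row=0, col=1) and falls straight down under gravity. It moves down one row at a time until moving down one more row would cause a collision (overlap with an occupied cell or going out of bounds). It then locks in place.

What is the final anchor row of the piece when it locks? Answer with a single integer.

Spawn at (row=0, col=1). Try each row:
  row 0: fits
  row 1: fits
  row 2: blocked -> lock at row 1

Answer: 1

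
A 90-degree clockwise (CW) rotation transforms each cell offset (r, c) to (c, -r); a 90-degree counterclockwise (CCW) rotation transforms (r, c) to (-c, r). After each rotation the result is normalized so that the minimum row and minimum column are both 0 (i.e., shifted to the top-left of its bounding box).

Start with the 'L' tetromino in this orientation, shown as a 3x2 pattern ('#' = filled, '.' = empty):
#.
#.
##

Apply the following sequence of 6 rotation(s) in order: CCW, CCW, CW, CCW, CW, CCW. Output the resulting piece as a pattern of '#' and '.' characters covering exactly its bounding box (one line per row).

Start:
#.
#.
##
After rotation 1 (CCW):
..#
###
After rotation 2 (CCW):
##
.#
.#
After rotation 3 (CW):
..#
###
After rotation 4 (CCW):
##
.#
.#
After rotation 5 (CW):
..#
###
After rotation 6 (CCW):
##
.#
.#

Answer: ##
.#
.#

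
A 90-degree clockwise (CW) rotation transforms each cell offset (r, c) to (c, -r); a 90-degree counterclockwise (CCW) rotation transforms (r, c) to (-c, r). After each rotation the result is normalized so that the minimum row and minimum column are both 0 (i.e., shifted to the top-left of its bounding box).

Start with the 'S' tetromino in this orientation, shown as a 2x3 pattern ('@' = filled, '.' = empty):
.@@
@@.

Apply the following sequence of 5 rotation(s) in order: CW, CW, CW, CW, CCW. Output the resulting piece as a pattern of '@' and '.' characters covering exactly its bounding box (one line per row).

Answer: @.
@@
.@

Derivation:
Start:
.@@
@@.
After rotation 1 (CW):
@.
@@
.@
After rotation 2 (CW):
.@@
@@.
After rotation 3 (CW):
@.
@@
.@
After rotation 4 (CW):
.@@
@@.
After rotation 5 (CCW):
@.
@@
.@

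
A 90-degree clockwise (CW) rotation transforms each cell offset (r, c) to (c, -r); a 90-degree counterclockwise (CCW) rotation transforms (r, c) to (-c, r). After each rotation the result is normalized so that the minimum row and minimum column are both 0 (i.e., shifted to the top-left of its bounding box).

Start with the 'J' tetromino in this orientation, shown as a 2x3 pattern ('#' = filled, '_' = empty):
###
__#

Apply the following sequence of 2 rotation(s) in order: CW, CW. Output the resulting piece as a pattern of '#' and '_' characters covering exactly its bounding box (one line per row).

Start:
###
__#
After rotation 1 (CW):
_#
_#
##
After rotation 2 (CW):
#__
###

Answer: #__
###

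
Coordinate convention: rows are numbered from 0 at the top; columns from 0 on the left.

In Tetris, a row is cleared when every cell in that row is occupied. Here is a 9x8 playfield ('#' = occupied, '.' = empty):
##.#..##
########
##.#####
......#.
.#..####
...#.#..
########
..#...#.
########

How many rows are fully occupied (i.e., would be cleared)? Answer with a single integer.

Check each row:
  row 0: 3 empty cells -> not full
  row 1: 0 empty cells -> FULL (clear)
  row 2: 1 empty cell -> not full
  row 3: 7 empty cells -> not full
  row 4: 3 empty cells -> not full
  row 5: 6 empty cells -> not full
  row 6: 0 empty cells -> FULL (clear)
  row 7: 6 empty cells -> not full
  row 8: 0 empty cells -> FULL (clear)
Total rows cleared: 3

Answer: 3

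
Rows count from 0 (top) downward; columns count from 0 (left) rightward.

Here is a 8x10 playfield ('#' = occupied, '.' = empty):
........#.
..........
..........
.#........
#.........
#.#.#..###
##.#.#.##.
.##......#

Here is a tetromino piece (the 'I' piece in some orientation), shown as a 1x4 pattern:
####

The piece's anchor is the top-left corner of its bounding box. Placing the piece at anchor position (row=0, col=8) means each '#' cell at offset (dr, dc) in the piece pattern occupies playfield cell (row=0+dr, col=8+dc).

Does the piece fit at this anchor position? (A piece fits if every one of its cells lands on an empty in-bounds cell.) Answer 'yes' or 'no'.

Answer: no

Derivation:
Check each piece cell at anchor (0, 8):
  offset (0,0) -> (0,8): occupied ('#') -> FAIL
  offset (0,1) -> (0,9): empty -> OK
  offset (0,2) -> (0,10): out of bounds -> FAIL
  offset (0,3) -> (0,11): out of bounds -> FAIL
All cells valid: no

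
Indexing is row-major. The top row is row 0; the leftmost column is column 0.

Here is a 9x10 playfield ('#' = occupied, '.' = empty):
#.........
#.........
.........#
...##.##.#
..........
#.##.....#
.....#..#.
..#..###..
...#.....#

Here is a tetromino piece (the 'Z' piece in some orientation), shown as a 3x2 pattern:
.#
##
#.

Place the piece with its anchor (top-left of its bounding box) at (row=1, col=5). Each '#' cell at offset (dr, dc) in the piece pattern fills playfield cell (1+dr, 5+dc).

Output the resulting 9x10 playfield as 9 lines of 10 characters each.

Fill (1+0,5+1) = (1,6)
Fill (1+1,5+0) = (2,5)
Fill (1+1,5+1) = (2,6)
Fill (1+2,5+0) = (3,5)

Answer: #.........
#.....#...
.....##..#
...#####.#
..........
#.##.....#
.....#..#.
..#..###..
...#.....#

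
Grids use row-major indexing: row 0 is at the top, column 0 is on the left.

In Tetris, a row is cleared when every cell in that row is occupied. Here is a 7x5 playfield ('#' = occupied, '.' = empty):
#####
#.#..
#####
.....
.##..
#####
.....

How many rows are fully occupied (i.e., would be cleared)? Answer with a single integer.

Check each row:
  row 0: 0 empty cells -> FULL (clear)
  row 1: 3 empty cells -> not full
  row 2: 0 empty cells -> FULL (clear)
  row 3: 5 empty cells -> not full
  row 4: 3 empty cells -> not full
  row 5: 0 empty cells -> FULL (clear)
  row 6: 5 empty cells -> not full
Total rows cleared: 3

Answer: 3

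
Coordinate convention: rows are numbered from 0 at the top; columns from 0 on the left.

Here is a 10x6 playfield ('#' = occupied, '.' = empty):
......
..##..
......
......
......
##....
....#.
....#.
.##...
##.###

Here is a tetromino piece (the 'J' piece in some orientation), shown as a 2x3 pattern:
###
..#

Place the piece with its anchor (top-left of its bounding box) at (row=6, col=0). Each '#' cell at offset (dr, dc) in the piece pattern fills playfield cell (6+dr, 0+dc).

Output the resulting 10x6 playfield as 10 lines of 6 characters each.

Fill (6+0,0+0) = (6,0)
Fill (6+0,0+1) = (6,1)
Fill (6+0,0+2) = (6,2)
Fill (6+1,0+2) = (7,2)

Answer: ......
..##..
......
......
......
##....
###.#.
..#.#.
.##...
##.###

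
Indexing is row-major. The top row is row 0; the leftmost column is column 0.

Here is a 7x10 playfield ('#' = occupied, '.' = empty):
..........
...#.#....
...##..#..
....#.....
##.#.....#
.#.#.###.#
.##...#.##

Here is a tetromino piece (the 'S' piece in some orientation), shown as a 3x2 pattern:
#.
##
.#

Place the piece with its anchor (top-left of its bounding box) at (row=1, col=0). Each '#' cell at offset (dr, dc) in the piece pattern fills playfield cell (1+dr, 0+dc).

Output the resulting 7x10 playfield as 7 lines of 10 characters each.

Answer: ..........
#..#.#....
##.##..#..
.#..#.....
##.#.....#
.#.#.###.#
.##...#.##

Derivation:
Fill (1+0,0+0) = (1,0)
Fill (1+1,0+0) = (2,0)
Fill (1+1,0+1) = (2,1)
Fill (1+2,0+1) = (3,1)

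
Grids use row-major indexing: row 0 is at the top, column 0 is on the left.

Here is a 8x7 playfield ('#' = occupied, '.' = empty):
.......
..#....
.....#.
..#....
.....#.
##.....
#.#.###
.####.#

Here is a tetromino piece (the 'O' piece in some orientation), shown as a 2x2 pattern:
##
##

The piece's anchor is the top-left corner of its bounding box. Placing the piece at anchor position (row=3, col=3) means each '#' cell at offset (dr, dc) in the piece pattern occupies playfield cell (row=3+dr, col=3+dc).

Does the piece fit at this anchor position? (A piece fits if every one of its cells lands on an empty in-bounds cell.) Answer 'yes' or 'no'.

Check each piece cell at anchor (3, 3):
  offset (0,0) -> (3,3): empty -> OK
  offset (0,1) -> (3,4): empty -> OK
  offset (1,0) -> (4,3): empty -> OK
  offset (1,1) -> (4,4): empty -> OK
All cells valid: yes

Answer: yes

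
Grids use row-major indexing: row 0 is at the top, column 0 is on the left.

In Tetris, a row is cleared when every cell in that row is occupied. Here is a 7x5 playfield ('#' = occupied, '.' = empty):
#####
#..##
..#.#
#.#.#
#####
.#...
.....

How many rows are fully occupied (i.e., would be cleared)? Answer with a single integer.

Check each row:
  row 0: 0 empty cells -> FULL (clear)
  row 1: 2 empty cells -> not full
  row 2: 3 empty cells -> not full
  row 3: 2 empty cells -> not full
  row 4: 0 empty cells -> FULL (clear)
  row 5: 4 empty cells -> not full
  row 6: 5 empty cells -> not full
Total rows cleared: 2

Answer: 2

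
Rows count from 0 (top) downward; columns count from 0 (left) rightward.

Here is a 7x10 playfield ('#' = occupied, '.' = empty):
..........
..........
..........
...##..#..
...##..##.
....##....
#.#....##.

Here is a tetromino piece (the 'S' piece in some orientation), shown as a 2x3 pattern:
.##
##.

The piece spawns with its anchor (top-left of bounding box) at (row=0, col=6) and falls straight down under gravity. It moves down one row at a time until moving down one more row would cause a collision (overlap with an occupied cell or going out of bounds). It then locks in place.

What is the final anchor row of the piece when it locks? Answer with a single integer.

Answer: 1

Derivation:
Spawn at (row=0, col=6). Try each row:
  row 0: fits
  row 1: fits
  row 2: blocked -> lock at row 1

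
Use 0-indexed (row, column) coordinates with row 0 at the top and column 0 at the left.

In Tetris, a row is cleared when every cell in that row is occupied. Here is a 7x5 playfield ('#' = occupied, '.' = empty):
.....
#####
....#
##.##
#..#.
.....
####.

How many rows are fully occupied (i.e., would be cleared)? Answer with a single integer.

Answer: 1

Derivation:
Check each row:
  row 0: 5 empty cells -> not full
  row 1: 0 empty cells -> FULL (clear)
  row 2: 4 empty cells -> not full
  row 3: 1 empty cell -> not full
  row 4: 3 empty cells -> not full
  row 5: 5 empty cells -> not full
  row 6: 1 empty cell -> not full
Total rows cleared: 1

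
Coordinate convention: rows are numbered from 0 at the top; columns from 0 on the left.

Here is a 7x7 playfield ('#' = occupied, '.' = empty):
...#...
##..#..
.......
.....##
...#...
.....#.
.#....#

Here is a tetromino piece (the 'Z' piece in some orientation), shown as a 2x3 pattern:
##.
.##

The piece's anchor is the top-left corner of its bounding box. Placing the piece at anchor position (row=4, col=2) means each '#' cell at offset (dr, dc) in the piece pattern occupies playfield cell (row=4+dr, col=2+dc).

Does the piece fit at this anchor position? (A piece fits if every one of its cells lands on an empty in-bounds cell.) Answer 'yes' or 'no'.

Check each piece cell at anchor (4, 2):
  offset (0,0) -> (4,2): empty -> OK
  offset (0,1) -> (4,3): occupied ('#') -> FAIL
  offset (1,1) -> (5,3): empty -> OK
  offset (1,2) -> (5,4): empty -> OK
All cells valid: no

Answer: no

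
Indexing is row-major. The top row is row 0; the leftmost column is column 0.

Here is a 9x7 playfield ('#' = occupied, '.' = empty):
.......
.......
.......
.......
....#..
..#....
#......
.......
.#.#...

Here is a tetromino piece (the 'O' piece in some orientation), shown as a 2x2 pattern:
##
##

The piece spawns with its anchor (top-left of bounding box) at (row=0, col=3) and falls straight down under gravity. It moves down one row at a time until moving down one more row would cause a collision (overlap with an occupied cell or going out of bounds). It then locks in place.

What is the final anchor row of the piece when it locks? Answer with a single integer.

Spawn at (row=0, col=3). Try each row:
  row 0: fits
  row 1: fits
  row 2: fits
  row 3: blocked -> lock at row 2

Answer: 2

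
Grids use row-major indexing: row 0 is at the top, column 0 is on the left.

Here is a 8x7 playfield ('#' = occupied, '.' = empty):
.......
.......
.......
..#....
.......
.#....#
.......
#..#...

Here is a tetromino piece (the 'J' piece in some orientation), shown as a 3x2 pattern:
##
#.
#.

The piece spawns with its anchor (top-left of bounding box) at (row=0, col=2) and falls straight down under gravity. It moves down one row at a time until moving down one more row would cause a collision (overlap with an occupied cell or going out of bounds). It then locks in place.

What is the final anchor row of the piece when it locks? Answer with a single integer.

Spawn at (row=0, col=2). Try each row:
  row 0: fits
  row 1: blocked -> lock at row 0

Answer: 0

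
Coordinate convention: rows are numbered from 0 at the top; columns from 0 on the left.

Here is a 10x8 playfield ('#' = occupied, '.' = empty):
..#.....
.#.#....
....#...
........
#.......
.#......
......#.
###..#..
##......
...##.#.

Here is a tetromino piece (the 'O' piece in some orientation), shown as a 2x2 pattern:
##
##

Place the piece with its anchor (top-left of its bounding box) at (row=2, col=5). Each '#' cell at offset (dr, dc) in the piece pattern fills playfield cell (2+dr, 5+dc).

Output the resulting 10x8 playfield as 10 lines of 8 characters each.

Answer: ..#.....
.#.#....
....###.
.....##.
#.......
.#......
......#.
###..#..
##......
...##.#.

Derivation:
Fill (2+0,5+0) = (2,5)
Fill (2+0,5+1) = (2,6)
Fill (2+1,5+0) = (3,5)
Fill (2+1,5+1) = (3,6)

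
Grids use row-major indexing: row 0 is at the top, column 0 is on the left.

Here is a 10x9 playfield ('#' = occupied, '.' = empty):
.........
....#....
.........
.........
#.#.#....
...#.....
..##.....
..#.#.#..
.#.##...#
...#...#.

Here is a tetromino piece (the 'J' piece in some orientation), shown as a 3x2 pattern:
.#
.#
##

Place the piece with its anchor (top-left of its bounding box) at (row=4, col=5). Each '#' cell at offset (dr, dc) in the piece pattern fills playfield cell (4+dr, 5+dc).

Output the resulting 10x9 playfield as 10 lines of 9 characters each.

Answer: .........
....#....
.........
.........
#.#.#.#..
...#..#..
..##.##..
..#.#.#..
.#.##...#
...#...#.

Derivation:
Fill (4+0,5+1) = (4,6)
Fill (4+1,5+1) = (5,6)
Fill (4+2,5+0) = (6,5)
Fill (4+2,5+1) = (6,6)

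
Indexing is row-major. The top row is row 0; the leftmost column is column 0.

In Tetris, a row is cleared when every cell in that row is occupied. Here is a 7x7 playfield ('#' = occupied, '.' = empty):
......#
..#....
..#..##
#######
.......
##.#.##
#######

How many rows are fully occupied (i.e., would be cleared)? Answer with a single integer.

Answer: 2

Derivation:
Check each row:
  row 0: 6 empty cells -> not full
  row 1: 6 empty cells -> not full
  row 2: 4 empty cells -> not full
  row 3: 0 empty cells -> FULL (clear)
  row 4: 7 empty cells -> not full
  row 5: 2 empty cells -> not full
  row 6: 0 empty cells -> FULL (clear)
Total rows cleared: 2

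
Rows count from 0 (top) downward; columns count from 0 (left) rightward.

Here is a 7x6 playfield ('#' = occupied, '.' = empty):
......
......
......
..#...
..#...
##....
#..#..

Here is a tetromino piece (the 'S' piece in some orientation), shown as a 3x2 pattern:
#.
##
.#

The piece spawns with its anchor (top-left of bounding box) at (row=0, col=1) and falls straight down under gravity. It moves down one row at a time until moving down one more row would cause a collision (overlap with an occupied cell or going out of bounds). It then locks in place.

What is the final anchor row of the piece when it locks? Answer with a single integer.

Answer: 0

Derivation:
Spawn at (row=0, col=1). Try each row:
  row 0: fits
  row 1: blocked -> lock at row 0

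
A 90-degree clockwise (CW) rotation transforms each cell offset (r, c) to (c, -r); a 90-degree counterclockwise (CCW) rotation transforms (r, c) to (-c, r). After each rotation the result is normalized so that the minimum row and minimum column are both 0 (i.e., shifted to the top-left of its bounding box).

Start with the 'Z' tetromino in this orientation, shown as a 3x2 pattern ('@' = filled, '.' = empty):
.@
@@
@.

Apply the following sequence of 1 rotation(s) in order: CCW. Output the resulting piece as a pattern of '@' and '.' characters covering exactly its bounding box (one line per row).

Answer: @@.
.@@

Derivation:
Start:
.@
@@
@.
After rotation 1 (CCW):
@@.
.@@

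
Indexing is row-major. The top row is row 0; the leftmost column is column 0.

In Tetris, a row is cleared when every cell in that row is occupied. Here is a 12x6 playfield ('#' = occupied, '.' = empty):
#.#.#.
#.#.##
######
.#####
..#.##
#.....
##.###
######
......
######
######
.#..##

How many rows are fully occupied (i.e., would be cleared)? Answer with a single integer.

Check each row:
  row 0: 3 empty cells -> not full
  row 1: 2 empty cells -> not full
  row 2: 0 empty cells -> FULL (clear)
  row 3: 1 empty cell -> not full
  row 4: 3 empty cells -> not full
  row 5: 5 empty cells -> not full
  row 6: 1 empty cell -> not full
  row 7: 0 empty cells -> FULL (clear)
  row 8: 6 empty cells -> not full
  row 9: 0 empty cells -> FULL (clear)
  row 10: 0 empty cells -> FULL (clear)
  row 11: 3 empty cells -> not full
Total rows cleared: 4

Answer: 4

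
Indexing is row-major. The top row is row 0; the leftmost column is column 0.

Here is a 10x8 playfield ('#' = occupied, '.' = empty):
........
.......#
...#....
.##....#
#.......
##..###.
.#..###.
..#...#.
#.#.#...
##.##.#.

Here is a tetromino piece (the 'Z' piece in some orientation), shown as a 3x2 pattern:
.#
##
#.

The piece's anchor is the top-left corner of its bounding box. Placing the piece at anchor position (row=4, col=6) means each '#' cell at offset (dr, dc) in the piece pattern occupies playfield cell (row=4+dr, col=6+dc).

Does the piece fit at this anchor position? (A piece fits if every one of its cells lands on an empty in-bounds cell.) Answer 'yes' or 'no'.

Answer: no

Derivation:
Check each piece cell at anchor (4, 6):
  offset (0,1) -> (4,7): empty -> OK
  offset (1,0) -> (5,6): occupied ('#') -> FAIL
  offset (1,1) -> (5,7): empty -> OK
  offset (2,0) -> (6,6): occupied ('#') -> FAIL
All cells valid: no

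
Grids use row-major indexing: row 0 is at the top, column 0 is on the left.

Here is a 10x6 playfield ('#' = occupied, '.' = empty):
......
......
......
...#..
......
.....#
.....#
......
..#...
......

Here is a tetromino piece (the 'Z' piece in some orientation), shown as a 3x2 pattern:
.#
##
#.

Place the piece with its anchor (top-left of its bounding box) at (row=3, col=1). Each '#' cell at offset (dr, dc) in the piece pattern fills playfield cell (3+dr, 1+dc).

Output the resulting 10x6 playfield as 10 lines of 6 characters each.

Fill (3+0,1+1) = (3,2)
Fill (3+1,1+0) = (4,1)
Fill (3+1,1+1) = (4,2)
Fill (3+2,1+0) = (5,1)

Answer: ......
......
......
..##..
.##...
.#...#
.....#
......
..#...
......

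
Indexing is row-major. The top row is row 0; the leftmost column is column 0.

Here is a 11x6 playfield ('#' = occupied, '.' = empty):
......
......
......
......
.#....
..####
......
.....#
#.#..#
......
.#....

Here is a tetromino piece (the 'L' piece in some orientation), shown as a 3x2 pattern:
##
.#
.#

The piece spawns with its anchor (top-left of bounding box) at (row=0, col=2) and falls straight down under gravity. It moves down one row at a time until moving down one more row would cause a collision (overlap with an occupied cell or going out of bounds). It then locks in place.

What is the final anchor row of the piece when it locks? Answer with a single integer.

Answer: 2

Derivation:
Spawn at (row=0, col=2). Try each row:
  row 0: fits
  row 1: fits
  row 2: fits
  row 3: blocked -> lock at row 2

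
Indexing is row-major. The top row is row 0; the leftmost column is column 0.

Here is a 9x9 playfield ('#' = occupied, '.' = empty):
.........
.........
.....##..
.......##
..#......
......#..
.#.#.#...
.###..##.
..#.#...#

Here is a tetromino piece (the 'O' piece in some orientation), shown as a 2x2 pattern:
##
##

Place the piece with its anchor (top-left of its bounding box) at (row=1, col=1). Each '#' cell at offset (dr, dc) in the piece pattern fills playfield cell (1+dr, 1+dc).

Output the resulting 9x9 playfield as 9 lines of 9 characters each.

Fill (1+0,1+0) = (1,1)
Fill (1+0,1+1) = (1,2)
Fill (1+1,1+0) = (2,1)
Fill (1+1,1+1) = (2,2)

Answer: .........
.##......
.##..##..
.......##
..#......
......#..
.#.#.#...
.###..##.
..#.#...#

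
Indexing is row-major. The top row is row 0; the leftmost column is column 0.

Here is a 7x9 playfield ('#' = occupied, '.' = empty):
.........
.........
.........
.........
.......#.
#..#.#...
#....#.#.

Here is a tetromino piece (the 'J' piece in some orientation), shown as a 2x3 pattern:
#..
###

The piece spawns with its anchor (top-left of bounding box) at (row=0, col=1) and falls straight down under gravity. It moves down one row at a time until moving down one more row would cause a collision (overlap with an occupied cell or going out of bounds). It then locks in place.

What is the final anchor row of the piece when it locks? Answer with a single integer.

Spawn at (row=0, col=1). Try each row:
  row 0: fits
  row 1: fits
  row 2: fits
  row 3: fits
  row 4: blocked -> lock at row 3

Answer: 3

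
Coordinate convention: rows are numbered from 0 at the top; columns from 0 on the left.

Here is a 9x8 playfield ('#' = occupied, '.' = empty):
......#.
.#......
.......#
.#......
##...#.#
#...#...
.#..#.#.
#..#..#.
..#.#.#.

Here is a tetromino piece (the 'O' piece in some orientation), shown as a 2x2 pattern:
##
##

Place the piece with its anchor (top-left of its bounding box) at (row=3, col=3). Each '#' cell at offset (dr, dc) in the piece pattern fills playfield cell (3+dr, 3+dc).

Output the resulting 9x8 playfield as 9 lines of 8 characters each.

Fill (3+0,3+0) = (3,3)
Fill (3+0,3+1) = (3,4)
Fill (3+1,3+0) = (4,3)
Fill (3+1,3+1) = (4,4)

Answer: ......#.
.#......
.......#
.#.##...
##.###.#
#...#...
.#..#.#.
#..#..#.
..#.#.#.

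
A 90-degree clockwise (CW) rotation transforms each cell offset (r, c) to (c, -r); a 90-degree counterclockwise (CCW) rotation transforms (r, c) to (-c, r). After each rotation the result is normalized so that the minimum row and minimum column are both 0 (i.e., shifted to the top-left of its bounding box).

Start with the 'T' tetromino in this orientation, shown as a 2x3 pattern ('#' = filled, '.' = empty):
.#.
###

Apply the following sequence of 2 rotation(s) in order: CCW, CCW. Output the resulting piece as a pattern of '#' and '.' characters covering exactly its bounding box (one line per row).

Answer: ###
.#.

Derivation:
Start:
.#.
###
After rotation 1 (CCW):
.#
##
.#
After rotation 2 (CCW):
###
.#.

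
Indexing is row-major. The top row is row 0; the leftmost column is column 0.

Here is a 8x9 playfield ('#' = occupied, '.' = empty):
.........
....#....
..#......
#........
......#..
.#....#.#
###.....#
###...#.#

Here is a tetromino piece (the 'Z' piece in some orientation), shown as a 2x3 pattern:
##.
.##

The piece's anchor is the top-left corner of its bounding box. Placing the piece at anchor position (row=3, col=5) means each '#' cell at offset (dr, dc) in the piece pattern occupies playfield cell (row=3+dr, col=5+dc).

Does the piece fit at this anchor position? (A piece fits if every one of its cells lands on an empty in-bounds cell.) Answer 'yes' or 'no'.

Answer: no

Derivation:
Check each piece cell at anchor (3, 5):
  offset (0,0) -> (3,5): empty -> OK
  offset (0,1) -> (3,6): empty -> OK
  offset (1,1) -> (4,6): occupied ('#') -> FAIL
  offset (1,2) -> (4,7): empty -> OK
All cells valid: no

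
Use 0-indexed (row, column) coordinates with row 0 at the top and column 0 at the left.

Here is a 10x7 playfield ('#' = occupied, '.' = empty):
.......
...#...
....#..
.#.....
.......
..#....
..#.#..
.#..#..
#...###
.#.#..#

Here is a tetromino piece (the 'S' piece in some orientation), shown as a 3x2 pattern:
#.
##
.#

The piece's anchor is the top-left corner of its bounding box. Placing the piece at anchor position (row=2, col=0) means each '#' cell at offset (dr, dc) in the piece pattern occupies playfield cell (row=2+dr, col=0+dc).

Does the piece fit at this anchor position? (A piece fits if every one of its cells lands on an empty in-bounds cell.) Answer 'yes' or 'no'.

Answer: no

Derivation:
Check each piece cell at anchor (2, 0):
  offset (0,0) -> (2,0): empty -> OK
  offset (1,0) -> (3,0): empty -> OK
  offset (1,1) -> (3,1): occupied ('#') -> FAIL
  offset (2,1) -> (4,1): empty -> OK
All cells valid: no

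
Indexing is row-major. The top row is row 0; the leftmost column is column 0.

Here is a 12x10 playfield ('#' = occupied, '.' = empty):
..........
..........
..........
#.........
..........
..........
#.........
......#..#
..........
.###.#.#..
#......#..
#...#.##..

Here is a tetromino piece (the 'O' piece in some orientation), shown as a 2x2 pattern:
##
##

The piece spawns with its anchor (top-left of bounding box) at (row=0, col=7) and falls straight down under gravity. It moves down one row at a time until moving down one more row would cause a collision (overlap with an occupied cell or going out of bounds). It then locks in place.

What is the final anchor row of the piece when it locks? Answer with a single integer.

Answer: 7

Derivation:
Spawn at (row=0, col=7). Try each row:
  row 0: fits
  row 1: fits
  row 2: fits
  row 3: fits
  row 4: fits
  row 5: fits
  row 6: fits
  row 7: fits
  row 8: blocked -> lock at row 7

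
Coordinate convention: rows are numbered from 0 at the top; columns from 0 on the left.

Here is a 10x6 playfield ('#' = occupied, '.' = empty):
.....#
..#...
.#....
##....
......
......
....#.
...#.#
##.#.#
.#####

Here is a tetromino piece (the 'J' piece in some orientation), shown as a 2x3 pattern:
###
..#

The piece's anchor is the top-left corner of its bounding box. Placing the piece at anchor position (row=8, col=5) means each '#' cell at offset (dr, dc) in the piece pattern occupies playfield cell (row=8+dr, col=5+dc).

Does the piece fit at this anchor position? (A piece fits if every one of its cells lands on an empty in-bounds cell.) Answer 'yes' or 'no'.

Answer: no

Derivation:
Check each piece cell at anchor (8, 5):
  offset (0,0) -> (8,5): occupied ('#') -> FAIL
  offset (0,1) -> (8,6): out of bounds -> FAIL
  offset (0,2) -> (8,7): out of bounds -> FAIL
  offset (1,2) -> (9,7): out of bounds -> FAIL
All cells valid: no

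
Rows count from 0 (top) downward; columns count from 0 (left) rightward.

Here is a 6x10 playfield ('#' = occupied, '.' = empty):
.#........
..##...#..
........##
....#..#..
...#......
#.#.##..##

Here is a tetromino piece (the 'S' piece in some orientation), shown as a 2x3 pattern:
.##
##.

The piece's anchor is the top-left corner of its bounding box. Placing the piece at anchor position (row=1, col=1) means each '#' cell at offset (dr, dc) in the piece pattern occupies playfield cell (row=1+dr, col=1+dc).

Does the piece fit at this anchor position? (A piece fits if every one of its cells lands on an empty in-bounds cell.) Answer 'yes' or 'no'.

Answer: no

Derivation:
Check each piece cell at anchor (1, 1):
  offset (0,1) -> (1,2): occupied ('#') -> FAIL
  offset (0,2) -> (1,3): occupied ('#') -> FAIL
  offset (1,0) -> (2,1): empty -> OK
  offset (1,1) -> (2,2): empty -> OK
All cells valid: no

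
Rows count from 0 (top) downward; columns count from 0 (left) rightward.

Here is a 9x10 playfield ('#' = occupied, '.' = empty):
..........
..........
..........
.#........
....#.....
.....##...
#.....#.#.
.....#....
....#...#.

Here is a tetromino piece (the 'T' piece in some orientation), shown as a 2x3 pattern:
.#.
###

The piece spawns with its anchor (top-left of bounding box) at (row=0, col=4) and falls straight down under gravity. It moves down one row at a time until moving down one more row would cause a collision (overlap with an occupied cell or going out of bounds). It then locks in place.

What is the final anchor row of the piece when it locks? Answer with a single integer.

Answer: 2

Derivation:
Spawn at (row=0, col=4). Try each row:
  row 0: fits
  row 1: fits
  row 2: fits
  row 3: blocked -> lock at row 2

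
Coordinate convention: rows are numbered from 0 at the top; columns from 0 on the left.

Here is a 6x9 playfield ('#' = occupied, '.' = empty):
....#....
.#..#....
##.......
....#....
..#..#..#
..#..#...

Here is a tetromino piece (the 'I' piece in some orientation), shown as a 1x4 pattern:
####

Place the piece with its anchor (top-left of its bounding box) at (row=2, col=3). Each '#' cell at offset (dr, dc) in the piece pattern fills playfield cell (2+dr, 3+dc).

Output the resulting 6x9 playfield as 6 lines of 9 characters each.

Answer: ....#....
.#..#....
##.####..
....#....
..#..#..#
..#..#...

Derivation:
Fill (2+0,3+0) = (2,3)
Fill (2+0,3+1) = (2,4)
Fill (2+0,3+2) = (2,5)
Fill (2+0,3+3) = (2,6)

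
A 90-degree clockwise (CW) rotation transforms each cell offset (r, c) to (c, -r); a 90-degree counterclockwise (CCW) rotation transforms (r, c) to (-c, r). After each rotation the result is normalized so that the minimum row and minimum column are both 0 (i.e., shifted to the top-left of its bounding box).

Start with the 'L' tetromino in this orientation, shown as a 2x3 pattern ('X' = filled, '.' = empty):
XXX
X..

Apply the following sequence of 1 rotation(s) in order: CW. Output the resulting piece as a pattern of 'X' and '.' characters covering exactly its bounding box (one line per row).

Start:
XXX
X..
After rotation 1 (CW):
XX
.X
.X

Answer: XX
.X
.X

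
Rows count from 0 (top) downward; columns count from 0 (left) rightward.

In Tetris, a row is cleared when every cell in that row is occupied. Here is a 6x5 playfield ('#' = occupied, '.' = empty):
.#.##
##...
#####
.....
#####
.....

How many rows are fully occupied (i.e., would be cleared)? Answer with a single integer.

Check each row:
  row 0: 2 empty cells -> not full
  row 1: 3 empty cells -> not full
  row 2: 0 empty cells -> FULL (clear)
  row 3: 5 empty cells -> not full
  row 4: 0 empty cells -> FULL (clear)
  row 5: 5 empty cells -> not full
Total rows cleared: 2

Answer: 2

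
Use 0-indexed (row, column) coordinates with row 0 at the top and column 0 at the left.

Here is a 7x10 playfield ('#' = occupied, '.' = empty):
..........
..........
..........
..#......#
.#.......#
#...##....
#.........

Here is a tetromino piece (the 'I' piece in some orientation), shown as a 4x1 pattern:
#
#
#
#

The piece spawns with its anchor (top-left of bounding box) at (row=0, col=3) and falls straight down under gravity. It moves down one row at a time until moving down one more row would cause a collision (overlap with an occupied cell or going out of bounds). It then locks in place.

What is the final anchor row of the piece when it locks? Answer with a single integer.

Answer: 3

Derivation:
Spawn at (row=0, col=3). Try each row:
  row 0: fits
  row 1: fits
  row 2: fits
  row 3: fits
  row 4: blocked -> lock at row 3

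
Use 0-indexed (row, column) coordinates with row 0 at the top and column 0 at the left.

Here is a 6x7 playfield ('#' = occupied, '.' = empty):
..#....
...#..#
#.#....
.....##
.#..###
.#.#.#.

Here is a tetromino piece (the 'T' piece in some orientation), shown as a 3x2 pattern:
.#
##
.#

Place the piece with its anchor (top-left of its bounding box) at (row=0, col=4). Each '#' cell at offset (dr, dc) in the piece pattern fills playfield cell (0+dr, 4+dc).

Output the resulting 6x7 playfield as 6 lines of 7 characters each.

Answer: ..#..#.
...####
#.#..#.
.....##
.#..###
.#.#.#.

Derivation:
Fill (0+0,4+1) = (0,5)
Fill (0+1,4+0) = (1,4)
Fill (0+1,4+1) = (1,5)
Fill (0+2,4+1) = (2,5)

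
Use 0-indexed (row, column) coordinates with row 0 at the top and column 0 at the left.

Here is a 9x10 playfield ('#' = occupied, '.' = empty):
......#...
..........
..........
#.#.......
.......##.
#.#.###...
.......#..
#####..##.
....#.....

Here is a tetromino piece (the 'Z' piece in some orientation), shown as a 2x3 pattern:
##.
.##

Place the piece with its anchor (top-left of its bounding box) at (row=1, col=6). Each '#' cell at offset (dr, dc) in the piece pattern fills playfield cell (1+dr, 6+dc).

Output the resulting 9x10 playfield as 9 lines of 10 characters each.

Fill (1+0,6+0) = (1,6)
Fill (1+0,6+1) = (1,7)
Fill (1+1,6+1) = (2,7)
Fill (1+1,6+2) = (2,8)

Answer: ......#...
......##..
.......##.
#.#.......
.......##.
#.#.###...
.......#..
#####..##.
....#.....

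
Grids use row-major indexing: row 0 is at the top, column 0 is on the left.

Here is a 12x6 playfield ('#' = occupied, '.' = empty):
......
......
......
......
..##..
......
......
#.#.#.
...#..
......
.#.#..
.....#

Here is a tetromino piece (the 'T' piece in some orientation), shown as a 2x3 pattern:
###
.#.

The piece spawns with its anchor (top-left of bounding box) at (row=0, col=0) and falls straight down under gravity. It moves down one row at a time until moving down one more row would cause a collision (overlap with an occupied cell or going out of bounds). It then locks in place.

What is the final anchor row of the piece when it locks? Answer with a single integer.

Answer: 3

Derivation:
Spawn at (row=0, col=0). Try each row:
  row 0: fits
  row 1: fits
  row 2: fits
  row 3: fits
  row 4: blocked -> lock at row 3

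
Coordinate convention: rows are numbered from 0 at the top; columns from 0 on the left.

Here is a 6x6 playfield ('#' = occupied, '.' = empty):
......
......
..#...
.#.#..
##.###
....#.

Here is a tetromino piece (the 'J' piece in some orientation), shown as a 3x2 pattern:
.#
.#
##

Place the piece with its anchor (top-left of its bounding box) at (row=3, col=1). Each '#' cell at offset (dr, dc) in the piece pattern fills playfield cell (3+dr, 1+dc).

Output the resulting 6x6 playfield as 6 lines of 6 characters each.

Answer: ......
......
..#...
.###..
######
.##.#.

Derivation:
Fill (3+0,1+1) = (3,2)
Fill (3+1,1+1) = (4,2)
Fill (3+2,1+0) = (5,1)
Fill (3+2,1+1) = (5,2)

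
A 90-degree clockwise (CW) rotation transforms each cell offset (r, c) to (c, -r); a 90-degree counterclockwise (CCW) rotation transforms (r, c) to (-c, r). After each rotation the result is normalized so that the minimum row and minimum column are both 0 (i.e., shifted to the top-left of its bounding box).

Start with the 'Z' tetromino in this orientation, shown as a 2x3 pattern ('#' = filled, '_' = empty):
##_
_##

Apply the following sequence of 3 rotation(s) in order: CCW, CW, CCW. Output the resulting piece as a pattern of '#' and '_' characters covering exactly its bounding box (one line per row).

Start:
##_
_##
After rotation 1 (CCW):
_#
##
#_
After rotation 2 (CW):
##_
_##
After rotation 3 (CCW):
_#
##
#_

Answer: _#
##
#_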